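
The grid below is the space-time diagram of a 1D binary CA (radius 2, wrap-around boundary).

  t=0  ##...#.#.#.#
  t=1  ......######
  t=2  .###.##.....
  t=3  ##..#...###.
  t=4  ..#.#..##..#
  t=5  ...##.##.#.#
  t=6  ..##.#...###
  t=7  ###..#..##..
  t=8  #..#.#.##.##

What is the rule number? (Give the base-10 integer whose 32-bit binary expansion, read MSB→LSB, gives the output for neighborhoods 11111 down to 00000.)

  #####|.  b31=0 t=1,i=8
  ####.|.  b30=0 t=1,i=10
  ###.#|.  b29=0 t=2,i=3
  ###..|.  b28=0 t=0,i=1
  ##.##|#  b27=1 t=2,i=4
  ##.#.|.  b26=0 t=5,i=8
  ##..#|#  b25=1 t=3,i=2
  ##...|.  b24=0 t=0,i=2
  #.###|#  b23=1 t=0,i=11
  #.##.|.  b22=0 t=2,i=5
  #.#.#|#  b21=1 t=0,i=7
  #.#..|#  b20=1 t=4,i=4
  #..##|#  b19=1 t=4,i=6
  #..#.|.  b18=0 t=3,i=3
  #...#|.  b17=0 t=0,i=3
  #....|#  b16=1 t=1,i=1
  .####|.  b15=0 t=1,i=7
  .###.|.  b14=0 t=0,i=0
  .##.#|.  b13=0 t=5,i=4
  .##..|.  b12=0 t=2,i=6
  .#.##|#  b11=1 t=0,i=10
  .#.#.|#  b10=1 t=0,i=6
  .#..#|.  b9=0 t=4,i=0
  .#...|.  b8=0 t=3,i=5
  ..###|#  b7=1 t=1,i=6
  ..##.|#  b6=1 t=4,i=7
  ..#.#|.  b5=0 t=0,i=5
  ..#..|#  b4=1 t=3,i=4
  ...##|#  b3=1 t=1,i=5
  ...#.|.  b2=0 t=0,i=4
  ....#|.  b1=0 t=1,i=4
  .....|#  b0=1 t=1,i=2
  bits 00001010101110010000110011011001 = 179899609

179899609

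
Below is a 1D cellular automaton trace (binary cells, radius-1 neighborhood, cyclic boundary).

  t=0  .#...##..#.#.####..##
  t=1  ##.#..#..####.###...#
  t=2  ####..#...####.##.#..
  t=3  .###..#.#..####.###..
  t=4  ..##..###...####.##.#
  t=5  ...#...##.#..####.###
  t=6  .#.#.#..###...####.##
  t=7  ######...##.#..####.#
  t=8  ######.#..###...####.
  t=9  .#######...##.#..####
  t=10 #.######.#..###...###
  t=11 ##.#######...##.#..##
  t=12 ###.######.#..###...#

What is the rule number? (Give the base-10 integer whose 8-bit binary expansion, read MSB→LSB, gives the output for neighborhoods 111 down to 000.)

  ###|#  b7=1 t=0,i=14
  ##.|#  b6=1 t=0,i=6
  #.#|#  b5=1 t=0,i=0
  #..|.  b4=0 t=0,i=2
  .##|.  b3=0 t=0,i=5
  .#.|#  b2=1 t=0,i=1
  ..#|.  b1=0 t=0,i=4
  ...|#  b0=1 t=0,i=3
  bits 11100101 = 229

229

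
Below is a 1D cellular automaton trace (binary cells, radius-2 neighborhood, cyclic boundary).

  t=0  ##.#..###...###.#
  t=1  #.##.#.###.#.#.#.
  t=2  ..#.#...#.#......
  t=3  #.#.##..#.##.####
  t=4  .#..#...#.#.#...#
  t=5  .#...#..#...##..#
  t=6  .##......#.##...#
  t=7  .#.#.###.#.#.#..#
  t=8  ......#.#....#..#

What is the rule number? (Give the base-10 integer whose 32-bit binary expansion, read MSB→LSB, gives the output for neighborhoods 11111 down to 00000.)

1566065003

  nb #####: next=.  (t=3,i=15, bit31=0)
  nb ####.: next=#  (t=3,i=16, bit30=1)
  nb ###.#: next=.  (t=0,i=1, bit29=0)
  nb ###..: next=#  (t=0,i=8, bit28=1)
  nb ##.##: next=#  (t=0,i=15, bit27=1)
  nb ##.#.: next=#  (t=0,i=2, bit26=1)
  nb ##..#: next=.  (t=3,i=6, bit25=0)
  nb ##...: next=#  (t=0,i=9, bit24=1)
  nb #.###: next=.  (t=0,i=16, bit23=0)
  nb #.##.: next=#  (t=1,i=2, bit22=1)
  nb #.#.#: next=.  (t=1,i=0, bit21=0)
  nb #.#..: next=#  (t=0,i=3, bit20=1)
  nb #..##: next=#  (t=0,i=5, bit19=1)
  nb #..#.: next=.  (t=3,i=7, bit18=0)
  nb #...#: next=.  (t=0,i=10, bit17=0)
  nb #....: next=.  (t=2,i=12, bit16=0)
  nb .####: next=.  (t=3,i=14, bit15=0)
  nb .###.: next=#  (t=0,i=0, bit14=1)
  nb .##.#: next=.  (t=1,i=3, bit13=0)
  nb .##..: next=.  (t=3,i=5, bit12=0)
  nb .#.##: next=.  (t=1,i=1, bit11=0)
  nb .#.#.: next=.  (t=1,i=12, bit10=0)
  nb .#..#: next=.  (t=0,i=4, bit9=0)
  nb .#...: next=#  (t=2,i=5, bit8=1)
  nb ..###: next=.  (t=0,i=6, bit7=0)
  nb ..##.: next=#  (t=5,i=12, bit6=1)
  nb ..#.#: next=#  (t=2,i=2, bit5=1)
  nb ..#..: next=.  (t=4,i=4, bit4=0)
  nb ...##: next=#  (t=0,i=11, bit3=1)
  nb ...#.: next=.  (t=2,i=1, bit2=0)
  nb ....#: next=#  (t=2,i=0, bit1=1)
  nb .....: next=#  (t=2,i=13, bit0=1)
  bits 01011101010110000100000101101011 = 1566065003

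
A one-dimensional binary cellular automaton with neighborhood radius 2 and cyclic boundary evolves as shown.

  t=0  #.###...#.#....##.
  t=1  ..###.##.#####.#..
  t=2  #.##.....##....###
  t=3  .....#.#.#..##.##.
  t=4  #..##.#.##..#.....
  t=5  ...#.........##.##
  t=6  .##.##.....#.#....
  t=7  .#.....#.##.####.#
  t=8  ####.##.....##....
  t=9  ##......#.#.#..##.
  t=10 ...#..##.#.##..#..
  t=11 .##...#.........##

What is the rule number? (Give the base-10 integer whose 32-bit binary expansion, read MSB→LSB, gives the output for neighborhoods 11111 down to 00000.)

278119878

  [31] ##### => .  t=1,i=11
  [30] ####. => .  t=1,i=12
  [29] ###.# => .  t=1,i=4
  [28] ###.. => #  t=0,i=4
  [27] ##.## => .  t=1,i=5
  [26] ##.#. => .  t=0,i=17
  [25] ##..# => .  t=4,i=10
  [24] ##... => .  t=0,i=5
  [23] #.### => #  t=0,i=2
  [22] #.##. => .  t=1,i=6
  [21] #.#.# => .  t=0,i=0
  [20] #.#.. => #  t=0,i=10
  [19] #..## => .  t=3,i=11
  [18] #..#. => .  t=4,i=11
  [17] #...# => #  t=0,i=6
  [16] #.... => #  t=0,i=12
  [15] .#### => #  t=1,i=10
  [14] .###. => #  t=0,i=3
  [13] .##.# => .  t=0,i=16
  [12] .##.. => .  t=2,i=3
  [11] .#.## => .  t=0,i=1
  [10] .#.#. => #  t=0,i=9
  [9] .#..# => .  t=3,i=10
  [8] .#... => #  t=0,i=11
  [7] ..### => #  t=1,i=2
  [6] ..##. => #  t=0,i=15
  [5] ..#.# => .  t=0,i=8
  [4] ..#.. => .  t=4,i=0
  [3] ...## => .  t=0,i=14
  [2] ...#. => #  t=0,i=7
  [1] ....# => #  t=0,i=13
  [0] ..... => .  t=2,i=6
  bits 00010000100100111100010111000110 = 278119878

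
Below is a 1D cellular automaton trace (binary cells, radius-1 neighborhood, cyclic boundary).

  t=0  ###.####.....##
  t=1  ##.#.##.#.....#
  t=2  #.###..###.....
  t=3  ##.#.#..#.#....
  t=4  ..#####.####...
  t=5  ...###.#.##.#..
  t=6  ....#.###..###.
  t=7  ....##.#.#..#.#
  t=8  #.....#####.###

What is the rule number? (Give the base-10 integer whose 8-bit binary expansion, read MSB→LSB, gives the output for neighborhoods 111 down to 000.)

180

  ### -> #   bit 7 = 1  t=0,i=0
  ##. -> .   bit 6 = 0  t=0,i=2
  #.# -> #   bit 5 = 1  t=0,i=3
  #.. -> #   bit 4 = 1  t=0,i=8
  .## -> .   bit 3 = 0  t=0,i=4
  .#. -> #   bit 2 = 1  t=1,i=3
  ..# -> .   bit 1 = 0  t=0,i=12
  ... -> .   bit 0 = 0  t=0,i=9
  bits 10110100 = 180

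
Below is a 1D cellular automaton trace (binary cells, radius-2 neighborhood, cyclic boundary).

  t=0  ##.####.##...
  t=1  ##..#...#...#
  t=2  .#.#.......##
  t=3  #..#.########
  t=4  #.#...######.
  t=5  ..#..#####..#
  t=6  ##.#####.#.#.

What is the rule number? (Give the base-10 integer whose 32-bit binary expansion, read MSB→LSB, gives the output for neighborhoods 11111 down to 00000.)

2489164491

  [31] ##### => #  t=3,i=7
  [30] ####. => .  t=0,i=5
  [29] ###.# => .  t=0,i=6
  [28] ###.. => #  t=1,i=1
  [27] ##.## => .  t=0,i=2
  [26] ##.#. => #  t=2,i=0
  [25] ##..# => .  t=1,i=2
  [24] ##... => .  t=0,i=10
  [23] #.### => .  t=0,i=3
  [22] #.##. => #  t=0,i=8
  [21] #.#.# => .  t=2,i=1
  [20] #.#.. => #  t=2,i=3
  [19] #..## => #  t=5,i=4
  [18] #..#. => #  t=1,i=3
  [17] #...# => .  t=0,i=11
  [16] #.... => #  t=2,i=5
  [15] .#### => #  t=0,i=4
  [14] .###. => .  t=1,i=0
  [13] .##.# => #  t=0,i=1
  [12] .##.. => .  t=0,i=9
  [11] .#.## => .  t=3,i=4
  [10] .#.#. => .  t=2,i=2
  [9] .#..# => #  t=5,i=0
  [8] .#... => .  t=1,i=5
  [7] ..### => #  t=1,i=12
  [6] ..##. => #  t=0,i=0
  [5] ..#.# => .  t=3,i=3
  [4] ..#.. => .  t=1,i=4
  [3] ...## => #  t=0,i=12
  [2] ...#. => .  t=1,i=7
  [1] ....# => #  t=2,i=9
  [0] ..... => #  t=2,i=6
  bits 10010100010111011010001011001011 = 2489164491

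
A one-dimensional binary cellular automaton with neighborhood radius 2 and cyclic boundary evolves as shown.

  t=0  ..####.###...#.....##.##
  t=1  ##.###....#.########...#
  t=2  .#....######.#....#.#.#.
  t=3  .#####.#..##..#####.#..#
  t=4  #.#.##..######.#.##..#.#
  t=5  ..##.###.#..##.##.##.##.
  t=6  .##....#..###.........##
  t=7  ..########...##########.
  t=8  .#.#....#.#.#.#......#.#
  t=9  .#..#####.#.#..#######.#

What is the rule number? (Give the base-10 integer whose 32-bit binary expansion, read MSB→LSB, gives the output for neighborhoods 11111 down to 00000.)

  nb #####: next=.  (t=1,i=14, bit31=0)
  nb ####.: next=#  (t=0,i=4, bit30=1)
  nb ###.#: next=#  (t=0,i=5, bit29=1)
  nb ###..: next=.  (t=0,i=9, bit28=0)
  nb ##.##: next=.  (t=0,i=6, bit27=0)
  nb ##.#.: next=.  (t=2,i=12, bit26=0)
  nb ##..#: next=#  (t=0,i=0, bit25=1)
  nb ##...: next=#  (t=0,i=10, bit24=1)
  nb #.###: next=.  (t=0,i=7, bit23=0)
  nb #.##.: next=.  (t=0,i=22, bit22=0)
  nb #.#.#: next=#  (t=2,i=20, bit21=1)
  nb #.#..: next=.  (t=2,i=13, bit20=0)
  nb #..##: next=#  (t=0,i=1, bit19=1)
  nb #..#.: next=.  (t=2,i=0, bit18=0)
  nb #...#: next=.  (t=0,i=11, bit17=0)
  nb #....: next=#  (t=0,i=15, bit16=1)
  nb .####: next=#  (t=0,i=3, bit15=1)
  nb .###.: next=.  (t=0,i=8, bit14=0)
  nb .##.#: next=.  (t=0,i=20, bit13=0)
  nb .##..: next=#  (t=0,i=23, bit12=1)
  nb .#.##: next=#  (t=1,i=11, bit11=1)
  nb .#.#.: next=.  (t=2,i=19, bit10=0)
  nb .#..#: next=#  (t=2,i=23, bit9=1)
  nb .#...: next=#  (t=0,i=14, bit8=1)
  nb ..###: next=.  (t=0,i=2, bit7=0)
  nb ..##.: next=#  (t=0,i=19, bit6=1)
  nb ..#.#: next=#  (t=1,i=10, bit5=1)
  nb ..#..: next=#  (t=0,i=13, bit4=1)
  nb ...##: next=#  (t=0,i=18, bit3=1)
  nb ...#.: next=#  (t=0,i=12, bit2=1)
  nb ....#: next=#  (t=0,i=17, bit1=1)
  nb .....: next=#  (t=0,i=16, bit0=1)
  bits 01100011001010011001101101111111 = 1663671167

1663671167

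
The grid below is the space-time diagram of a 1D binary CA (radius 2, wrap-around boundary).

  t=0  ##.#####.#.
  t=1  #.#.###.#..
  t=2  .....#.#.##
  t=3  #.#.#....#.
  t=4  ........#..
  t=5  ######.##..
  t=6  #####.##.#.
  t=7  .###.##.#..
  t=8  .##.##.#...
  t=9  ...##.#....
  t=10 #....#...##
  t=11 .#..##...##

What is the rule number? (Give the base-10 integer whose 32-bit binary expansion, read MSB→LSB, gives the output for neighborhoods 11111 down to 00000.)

  ##### -> #   bit 31 = 1  t=0,i=5
  ####. -> #   bit 30 = 1  t=0,i=6
  ###.# -> .   bit 29 = 0  t=0,i=7
  ###.. -> .   bit 28 = 0  t=10,i=0
  ##.## -> #   bit 27 = 1  t=0,i=2
  ##.#. -> #   bit 26 = 1  t=0,i=8
  ##..# -> #   bit 25 = 1  t=5,i=9
  ##... -> #   bit 24 = 1  t=2,i=0
  #.### -> .   bit 23 = 0  t=0,i=3
  #.##. -> #   bit 22 = 1  t=0,i=0
  #.#.# -> .   bit 21 = 0  t=0,i=9
  #.#.. -> .   bit 20 = 0  t=1,i=8
  #..## -> .   bit 19 = 0  t=5,i=10
  #..#. -> #   bit 18 = 1  t=1,i=10
  #...# -> .   bit 17 = 0  t=7,i=10
  #.... -> .   bit 16 = 0  t=2,i=1
  .#### -> #   bit 15 = 1  t=0,i=4
  .###. -> #   bit 14 = 1  t=1,i=5
  .##.# -> .   bit 13 = 0  t=0,i=1
  .##.. -> .   bit 12 = 0  t=2,i=10
  .#.## -> .   bit 11 = 0  t=0,i=10
  .#.#. -> .   bit 10 = 0  t=1,i=1
  .#..# -> #   bit 9 = 1  t=1,i=9
  .#... -> .   bit 8 = 0  t=3,i=5
  ..### -> #   bit 7 = 1  t=5,i=0
  ..##. -> .   bit 6 = 0  t=8,i=1
  ..#.# -> .   bit 5 = 0  t=1,i=0
  ..#.. -> #   bit 4 = 1  t=4,i=8
  ...## -> .   bit 3 = 0  t=7,i=0
  ...#. -> #   bit 2 = 1  t=2,i=4
  ....# -> .   bit 1 = 0  t=2,i=3
  ..... -> #   bit 0 = 1  t=2,i=2
  bits 11001111010001001100001010010101 = 3477389973

3477389973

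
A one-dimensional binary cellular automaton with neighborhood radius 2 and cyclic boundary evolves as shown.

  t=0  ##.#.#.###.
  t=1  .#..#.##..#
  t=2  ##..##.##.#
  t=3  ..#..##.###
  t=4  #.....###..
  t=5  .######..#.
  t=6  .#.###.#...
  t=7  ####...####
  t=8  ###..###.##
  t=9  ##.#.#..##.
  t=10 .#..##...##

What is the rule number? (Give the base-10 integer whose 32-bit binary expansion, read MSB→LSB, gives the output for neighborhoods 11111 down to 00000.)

  #####|#  b31=1 t=5,i=3
  ####.|#  b30=1 t=5,i=5
  ###.#|.  b29=0 t=0,i=9
  ###..|.  b28=0 t=2,i=1
  ##.##|#  b27=1 t=0,i=10
  ##.#.|.  b26=0 t=0,i=2
  ##..#|#  b25=1 t=1,i=8
  ##...|.  b24=0 t=7,i=4
  #.###|#  b23=1 t=0,i=7
  #.##.|.  b22=0 t=0,i=0
  #.#.#|.  b21=0 t=0,i=3
  #.#..|#  b20=1 t=1,i=1
  #..##|.  b19=0 t=2,i=3
  #..#.|.  b18=0 t=1,i=3
  #...#|#  b17=1 t=7,i=5
  #....|#  b16=1 t=4,i=2
  .####|.  b15=0 t=5,i=2
  .###.|.  b14=0 t=0,i=8
  .##.#|#  b13=1 t=0,i=1
  .##..|#  b12=1 t=1,i=7
  .#.##|#  b11=1 t=0,i=6
  .#.#.|#  b10=1 t=0,i=4
  .#..#|.  b9=0 t=1,i=2
  .#...|#  b8=1 t=4,i=1
  ..###|#  b7=1 t=4,i=6
  ..##.|.  b6=0 t=2,i=4
  ..#.#|#  b5=1 t=1,i=4
  ..#..|.  b4=0 t=3,i=2
  ...##|#  b3=1 t=4,i=5
  ...#.|#  b2=1 t=6,i=0
  ....#|#  b1=1 t=4,i=4
  .....|#  b0=1 t=4,i=3
  bits 11001010100100110011110110101111 = 3398647215

3398647215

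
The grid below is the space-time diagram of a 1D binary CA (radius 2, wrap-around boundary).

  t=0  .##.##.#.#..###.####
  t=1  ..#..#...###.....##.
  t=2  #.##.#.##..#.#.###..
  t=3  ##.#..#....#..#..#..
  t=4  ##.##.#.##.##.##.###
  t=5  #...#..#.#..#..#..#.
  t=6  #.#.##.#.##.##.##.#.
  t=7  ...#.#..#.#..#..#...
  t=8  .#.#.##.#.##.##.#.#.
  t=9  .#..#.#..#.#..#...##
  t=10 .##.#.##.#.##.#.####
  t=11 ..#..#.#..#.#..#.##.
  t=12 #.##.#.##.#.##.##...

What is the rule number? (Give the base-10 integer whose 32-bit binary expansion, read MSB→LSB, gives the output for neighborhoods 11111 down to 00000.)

1343990394

  [31] ##### => .  t=4,i=19
  [30] ####. => #  t=0,i=18
  [29] ###.# => .  t=0,i=14
  [28] ###.. => #  t=1,i=11
  [27] ##.## => .  t=0,i=0
  [26] ##.#. => .  t=0,i=6
  [25] ##..# => .  t=2,i=9
  [24] ##... => .  t=1,i=12
  [23] #.### => .  t=0,i=16
  [22] #.##. => .  t=0,i=1
  [21] #.#.# => .  t=0,i=7
  [20] #.#.. => #  t=0,i=9
  [19] #..## => #  t=0,i=11
  [18] #..#. => .  t=1,i=4
  [17] #...# => #  t=1,i=0
  [16] #.... => #  t=1,i=13
  [15] .#### => #  t=0,i=17
  [14] .###. => .  t=0,i=13
  [13] .##.# => #  t=0,i=2
  [12] .##.. => .  t=1,i=18
  [11] .#.## => #  t=2,i=1
  [10] .#.#. => .  t=0,i=8
  [9] .#..# => #  t=0,i=10
  [8] .#... => .  t=1,i=6
  [7] ..### => .  t=0,i=12
  [6] ..##. => #  t=1,i=17
  [5] ..#.# => #  t=2,i=0
  [4] ..#.. => #  t=1,i=2
  [3] ...## => #  t=1,i=8
  [2] ...#. => .  t=1,i=1
  [1] ....# => #  t=1,i=15
  [0] ..... => .  t=1,i=14
  bits 01010000000110111010101001111010 = 1343990394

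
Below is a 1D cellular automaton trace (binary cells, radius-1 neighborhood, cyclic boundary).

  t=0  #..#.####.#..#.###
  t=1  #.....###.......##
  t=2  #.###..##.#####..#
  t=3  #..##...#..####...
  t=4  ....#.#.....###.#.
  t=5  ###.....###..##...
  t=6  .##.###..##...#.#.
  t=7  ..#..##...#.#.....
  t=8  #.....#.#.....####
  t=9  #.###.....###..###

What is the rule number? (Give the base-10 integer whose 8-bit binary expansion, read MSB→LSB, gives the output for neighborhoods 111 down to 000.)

  nb ###: next=#  (t=0,i=6, bit7=1)
  nb ##.: next=#  (t=0,i=0, bit6=1)
  nb #.#: next=.  (t=0,i=4, bit5=0)
  nb #..: next=.  (t=0,i=1, bit4=0)
  nb .##: next=.  (t=0,i=5, bit3=0)
  nb .#.: next=.  (t=0,i=3, bit2=0)
  nb ..#: next=.  (t=0,i=2, bit1=0)
  nb ...: next=#  (t=1,i=2, bit0=1)
  bits 11000001 = 193

193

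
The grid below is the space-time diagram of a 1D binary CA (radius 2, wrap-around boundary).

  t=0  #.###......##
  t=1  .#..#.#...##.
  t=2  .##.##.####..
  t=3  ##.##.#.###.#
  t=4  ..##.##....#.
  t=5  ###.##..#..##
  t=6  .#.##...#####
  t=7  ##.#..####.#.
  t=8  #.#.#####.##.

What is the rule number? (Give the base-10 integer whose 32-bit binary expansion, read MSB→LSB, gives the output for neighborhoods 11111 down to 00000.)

  nb #####: next=.  (t=5,i=0, bit31=0)
  nb ####.: next=#  (t=2,i=9, bit30=1)
  nb ###.#: next=.  (t=0,i=0, bit29=0)
  nb ###..: next=#  (t=0,i=4, bit28=1)
  nb ##.##: next=#  (t=0,i=1, bit27=1)
  nb ##.#.: next=#  (t=3,i=5, bit26=1)
  nb ##..#: next=.  (t=1,i=12, bit25=0)
  nb ##...: next=.  (t=0,i=5, bit24=0)
  nb #.###: next=.  (t=0,i=2, bit23=0)
  nb #.##.: next=#  (t=2,i=4, bit22=1)
  nb #.#.#: next=#  (t=3,i=6, bit21=1)
  nb #.#..: next=.  (t=1,i=6, bit20=0)
  nb #..##: next=#  (t=5,i=10, bit19=1)
  nb #..#.: next=.  (t=1,i=0, bit18=0)
  nb #...#: next=#  (t=1,i=8, bit17=1)
  nb #....: next=#  (t=0,i=6, bit16=1)
  nb .####: next=#  (t=2,i=8, bit15=1)
  nb .###.: next=.  (t=0,i=3, bit14=0)
  nb .##.#: next=.  (t=2,i=2, bit13=0)
  nb .##..: next=.  (t=1,i=11, bit12=0)
  nb .#.##: next=.  (t=3,i=7, bit11=0)
  nb .#.#.: next=#  (t=1,i=5, bit10=1)
  nb .#..#: next=#  (t=1,i=2, bit9=1)
  nb .#...: next=#  (t=1,i=7, bit8=1)
  nb ..###: next=#  (t=0,i=11, bit7=1)
  nb ..##.: next=#  (t=1,i=10, bit6=1)
  nb ..#.#: next=#  (t=1,i=4, bit5=1)
  nb ..#..: next=#  (t=1,i=1, bit4=1)
  nb ...##: next=#  (t=0,i=10, bit3=1)
  nb ...#.: next=.  (t=4,i=10, bit2=0)
  nb ....#: next=.  (t=0,i=9, bit1=0)
  nb .....: next=.  (t=0,i=7, bit0=0)
  bits 01011100011010111000011111111000 = 1550551032

1550551032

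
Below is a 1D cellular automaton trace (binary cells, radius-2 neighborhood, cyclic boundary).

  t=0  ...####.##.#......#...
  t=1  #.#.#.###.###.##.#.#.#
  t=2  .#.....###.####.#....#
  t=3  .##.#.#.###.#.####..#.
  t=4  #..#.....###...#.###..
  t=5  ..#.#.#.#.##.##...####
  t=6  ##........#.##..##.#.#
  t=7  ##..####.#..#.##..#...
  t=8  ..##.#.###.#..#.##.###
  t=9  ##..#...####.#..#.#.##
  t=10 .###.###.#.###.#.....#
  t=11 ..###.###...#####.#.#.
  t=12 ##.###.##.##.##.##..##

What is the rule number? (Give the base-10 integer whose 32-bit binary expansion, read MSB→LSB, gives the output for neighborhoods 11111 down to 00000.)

  ##### -> #   bit 31 = 1  t=11,i=14
  ####. -> .   bit 30 = 0  t=0,i=5
  ###.# -> #   bit 29 = 1  t=0,i=6
  ###.. -> #   bit 28 = 1  t=3,i=17
  ##.## -> #   bit 27 = 1  t=0,i=7
  ##.#. -> #   bit 26 = 1  t=0,i=10
  ##..# -> #   bit 25 = 1  t=3,i=18
  ##... -> .   bit 24 = 0  t=4,i=12
  #.### -> .   bit 23 = 0  t=1,i=6
  #.##. -> #   bit 22 = 1  t=0,i=8
  #.#.# -> .   bit 21 = 0  t=1,i=2
  #.#.. -> #   bit 20 = 1  t=0,i=11
  #..## -> #   bit 19 = 1  t=3,i=0
  #..#. -> #   bit 18 = 1  t=3,i=19
  #...# -> #   bit 17 = 1  t=4,i=13
  #.... -> .   bit 16 = 0  t=0,i=13
  .#### -> #   bit 15 = 1  t=0,i=4
  .###. -> #   bit 14 = 1  t=1,i=7
  .##.# -> .   bit 13 = 0  t=0,i=9
  .##.. -> .   bit 12 = 0  t=5,i=14
  .#.## -> .   bit 11 = 0  t=1,i=5
  .#.#. -> .   bit 10 = 0  t=1,i=3
  .#..# -> .   bit 9 = 0  t=3,i=21
  .#... -> #   bit 8 = 1  t=0,i=12
  ..### -> .   bit 7 = 0  t=0,i=3
  ..##. -> .   bit 6 = 0  t=3,i=1
  ..#.# -> .   bit 5 = 0  t=2,i=21
  ..#.. -> .   bit 4 = 0  t=0,i=18
  ...## -> #   bit 3 = 1  t=0,i=2
  ...#. -> #   bit 2 = 1  t=0,i=17
  ....# -> .   bit 1 = 0  t=0,i=1
  ..... -> #   bit 0 = 1  t=0,i=0
  bits 10111110010111101100000100001101 = 3193880845

3193880845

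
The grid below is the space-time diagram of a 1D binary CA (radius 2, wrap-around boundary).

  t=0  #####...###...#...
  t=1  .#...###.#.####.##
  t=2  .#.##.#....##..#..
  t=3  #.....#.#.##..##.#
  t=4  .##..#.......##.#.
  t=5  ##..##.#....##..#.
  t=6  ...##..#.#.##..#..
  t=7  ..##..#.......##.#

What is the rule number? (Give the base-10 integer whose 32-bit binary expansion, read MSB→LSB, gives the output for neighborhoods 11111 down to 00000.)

  nb #####: next=.  (t=0,i=2, bit31=0)
  nb ####.: next=.  (t=0,i=3, bit30=0)
  nb ###.#: next=.  (t=1,i=7, bit29=0)
  nb ###..: next=.  (t=0,i=4, bit28=0)
  nb ##.##: next=#  (t=1,i=15, bit27=1)
  nb ##.#.: next=.  (t=1,i=0, bit26=0)
  nb ##..#: next=.  (t=2,i=13, bit25=0)
  nb ##...: next=#  (t=0,i=5, bit24=1)
  nb #.###: next=#  (t=1,i=11, bit23=1)
  nb #.##.: next=.  (t=1,i=16, bit22=0)
  nb #.#.#: next=.  (t=1,i=9, bit21=0)
  nb #.#..: next=#  (t=1,i=1, bit20=1)
  nb #..##: next=#  (t=3,i=13, bit19=1)
  nb #..#.: next=#  (t=2,i=14, bit18=1)
  nb #...#: next=#  (t=0,i=6, bit17=1)
  nb #....: next=#  (t=2,i=8, bit16=1)
  nb .####: next=#  (t=0,i=1, bit15=1)
  nb .###.: next=#  (t=0,i=9, bit14=1)
  nb .##.#: next=.  (t=1,i=17, bit13=0)
  nb .##..: next=.  (t=2,i=12, bit12=0)
  nb .#.##: next=.  (t=1,i=10, bit11=0)
  nb .#.#.: next=.  (t=3,i=7, bit10=0)
  nb .#..#: next=.  (t=4,i=17, bit9=0)
  nb .#...: next=.  (t=0,i=15, bit8=0)
  nb ..###: next=.  (t=0,i=0, bit7=0)
  nb ..##.: next=#  (t=2,i=11, bit6=1)
  nb ..#.#: next=.  (t=2,i=1, bit5=0)
  nb ..#..: next=#  (t=0,i=14, bit4=1)
  nb ...##: next=#  (t=0,i=7, bit3=1)
  nb ...#.: next=#  (t=0,i=13, bit2=1)
  nb ....#: next=.  (t=2,i=9, bit1=0)
  nb .....: next=.  (t=3,i=3, bit0=0)
  bits 00001001100111111100000001011100 = 161464412

161464412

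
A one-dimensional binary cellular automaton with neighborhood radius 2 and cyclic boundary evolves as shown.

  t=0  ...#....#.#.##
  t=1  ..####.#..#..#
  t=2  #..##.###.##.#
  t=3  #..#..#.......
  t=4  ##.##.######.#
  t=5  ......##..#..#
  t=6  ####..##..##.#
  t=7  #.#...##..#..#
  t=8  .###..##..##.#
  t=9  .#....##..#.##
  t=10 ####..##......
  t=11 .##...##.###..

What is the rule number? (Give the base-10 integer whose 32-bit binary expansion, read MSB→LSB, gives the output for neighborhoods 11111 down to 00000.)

  nb #####: next=.  (t=4,i=8, bit31=0)
  nb ####.: next=#  (t=1,i=4, bit30=1)
  nb ###.#: next=.  (t=1,i=5, bit29=0)
  nb ###..: next=.  (t=6,i=3, bit28=0)
  nb ##.##: next=.  (t=2,i=5, bit27=0)
  nb ##.#.: next=#  (t=1,i=6, bit26=1)
  nb ##..#: next=.  (t=2,i=1, bit25=0)
  nb ##...: next=.  (t=0,i=0, bit24=0)
  nb #.###: next=#  (t=2,i=6, bit23=1)
  nb #.##.: next=.  (t=0,i=12, bit22=0)
  nb #.#.#: next=#  (t=0,i=10, bit21=1)
  nb #.#..: next=#  (t=1,i=7, bit20=1)
  nb #..##: next=.  (t=1,i=1, bit19=0)
  nb #..#.: next=.  (t=1,i=9, bit18=0)
  nb #...#: next=.  (t=0,i=1, bit17=0)
  nb #....: next=#  (t=0,i=5, bit16=1)
  nb .####: next=#  (t=1,i=3, bit15=1)
  nb .###.: next=.  (t=2,i=7, bit14=0)
  nb .##.#: next=.  (t=2,i=4, bit13=0)
  nb .##..: next=#  (t=0,i=13, bit12=1)
  nb .#.##: next=.  (t=0,i=11, bit11=0)
  nb .#.#.: next=.  (t=0,i=9, bit10=0)
  nb .#..#: next=#  (t=1,i=0, bit9=1)
  nb .#...: next=#  (t=0,i=4, bit8=1)
  nb ..###: next=.  (t=1,i=2, bit7=0)
  nb ..##.: next=#  (t=2,i=3, bit6=1)
  nb ..#.#: next=.  (t=0,i=8, bit5=0)
  nb ..#..: next=#  (t=0,i=3, bit4=1)
  nb ...##: next=.  (t=5,i=5, bit3=0)
  nb ...#.: next=#  (t=0,i=2, bit2=1)
  nb ....#: next=.  (t=0,i=6, bit1=0)
  nb .....: next=#  (t=3,i=9, bit0=1)
  bits 01000100101100011001001101010101 = 1152488277

1152488277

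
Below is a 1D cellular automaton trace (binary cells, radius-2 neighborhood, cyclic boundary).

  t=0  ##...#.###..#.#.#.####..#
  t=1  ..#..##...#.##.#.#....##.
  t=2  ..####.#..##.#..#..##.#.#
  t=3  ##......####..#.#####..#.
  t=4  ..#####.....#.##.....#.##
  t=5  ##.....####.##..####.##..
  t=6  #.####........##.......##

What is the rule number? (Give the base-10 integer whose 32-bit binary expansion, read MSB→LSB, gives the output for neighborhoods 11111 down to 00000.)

50933363

  nb #####: next=.  (t=3,i=18, bit31=0)
  nb ####.: next=.  (t=0,i=20, bit30=0)
  nb ###.#: next=.  (t=2,i=5, bit29=0)
  nb ###..: next=.  (t=0,i=1, bit28=0)
  nb ##.##: next=.  (t=5,i=11, bit27=0)
  nb ##.#.: next=.  (t=1,i=14, bit26=0)
  nb ##..#: next=#  (t=0,i=10, bit25=1)
  nb ##...: next=#  (t=0,i=2, bit24=1)
  nb #.###: next=.  (t=0,i=7, bit23=0)
  nb #.##.: next=.  (t=1,i=12, bit22=0)
  nb #.#.#: next=.  (t=0,i=14, bit21=0)
  nb #.#..: next=.  (t=1,i=17, bit20=0)
  nb #..##: next=#  (t=0,i=23, bit19=1)
  nb #..#.: next=.  (t=0,i=11, bit18=0)
  nb #...#: next=.  (t=0,i=3, bit17=0)
  nb #....: next=#  (t=1,i=19, bit16=1)
  nb .####: next=.  (t=0,i=19, bit15=0)
  nb .###.: next=.  (t=0,i=0, bit14=0)
  nb .##.#: next=#  (t=1,i=13, bit13=1)
  nb .##..: next=.  (t=1,i=6, bit12=0)
  nb .#.##: next=#  (t=0,i=6, bit11=1)
  nb .#.#.: next=#  (t=0,i=13, bit10=1)
  nb .#..#: next=#  (t=1,i=3, bit9=1)
  nb .#...: next=.  (t=1,i=18, bit8=0)
  nb ..###: next=.  (t=0,i=24, bit7=0)
  nb ..##.: next=#  (t=1,i=5, bit6=1)
  nb ..#.#: next=#  (t=0,i=5, bit5=1)
  nb ..#..: next=#  (t=1,i=2, bit4=1)
  nb ...##: next=.  (t=1,i=21, bit3=0)
  nb ...#.: next=.  (t=0,i=4, bit2=0)
  nb ....#: next=#  (t=1,i=20, bit1=1)
  nb .....: next=#  (t=3,i=4, bit0=1)
  bits 00000011000010010010111001110011 = 50933363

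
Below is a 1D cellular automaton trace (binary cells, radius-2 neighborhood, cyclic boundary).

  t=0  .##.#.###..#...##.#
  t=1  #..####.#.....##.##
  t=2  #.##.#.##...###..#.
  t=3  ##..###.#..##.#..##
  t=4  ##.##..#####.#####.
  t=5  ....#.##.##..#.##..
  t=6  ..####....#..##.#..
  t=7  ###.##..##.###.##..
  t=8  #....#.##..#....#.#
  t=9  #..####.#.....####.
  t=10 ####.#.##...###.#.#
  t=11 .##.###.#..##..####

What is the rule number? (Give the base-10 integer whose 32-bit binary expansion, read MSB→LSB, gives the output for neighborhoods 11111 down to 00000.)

  ##### -> #   bit 31 = 1  t=4,i=9
  ####. -> #   bit 30 = 1  t=1,i=5
  ###.# -> .   bit 29 = 0  t=1,i=6
  ###.. -> #   bit 28 = 1  t=0,i=8
  ##.## -> .   bit 27 = 0  t=1,i=16
  ##.#. -> #   bit 26 = 1  t=0,i=3
  ##..# -> .   bit 25 = 0  t=0,i=9
  ##... -> .   bit 24 = 0  t=2,i=9
  #.### -> #   bit 23 = 1  t=0,i=6
  #.##. -> .   bit 22 = 0  t=0,i=1
  #.#.# -> #   bit 21 = 1  t=0,i=4
  #.#.. -> #   bit 20 = 1  t=1,i=8
  #..## -> #   bit 19 = 1  t=1,i=2
  #..#. -> .   bit 18 = 0  t=0,i=10
  #...# -> .   bit 17 = 0  t=0,i=13
  #.... -> .   bit 16 = 0  t=1,i=10
  .#### -> .   bit 15 = 0  t=1,i=4
  .###. -> .   bit 14 = 0  t=0,i=7
  .##.# -> .   bit 13 = 0  t=0,i=2
  .##.. -> #   bit 12 = 1  t=2,i=8
  .#.## -> #   bit 11 = 1  t=0,i=0
  .#.#. -> #   bit 10 = 1  t=2,i=18
  .#..# -> #   bit 9 = 1  t=3,i=9
  .#... -> .   bit 8 = 0  t=0,i=12
  ..### -> #   bit 7 = 1  t=1,i=3
  ..##. -> #   bit 6 = 1  t=0,i=15
  ..#.# -> #   bit 5 = 1  t=2,i=17
  ..#.. -> .   bit 4 = 0  t=0,i=11
  ...## -> #   bit 3 = 1  t=0,i=14
  ...#. -> #   bit 2 = 1  t=5,i=3
  ....# -> #   bit 1 = 1  t=1,i=12
  ..... -> .   bit 0 = 0  t=1,i=11
  bits 11010100101110000001111011101110 = 3568836334

3568836334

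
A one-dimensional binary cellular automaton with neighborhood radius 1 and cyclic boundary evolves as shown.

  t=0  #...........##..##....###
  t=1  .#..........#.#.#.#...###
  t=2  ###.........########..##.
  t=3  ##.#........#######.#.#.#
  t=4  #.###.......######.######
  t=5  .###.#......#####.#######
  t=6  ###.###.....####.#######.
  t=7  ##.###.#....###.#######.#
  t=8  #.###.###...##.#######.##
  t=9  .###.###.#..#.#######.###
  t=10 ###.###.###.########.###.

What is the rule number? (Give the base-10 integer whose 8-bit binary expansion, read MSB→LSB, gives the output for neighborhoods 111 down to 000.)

  [7] ### => #  t=0,i=23
  [6] ##. => .  t=0,i=0
  [5] #.# => #  t=1,i=0
  [4] #.. => #  t=0,i=1
  [3] .## => #  t=0,i=12
  [2] .#. => #  t=1,i=1
  [1] ..# => .  t=0,i=11
  [0] ... => .  t=0,i=2
  bits 10111100 = 188

188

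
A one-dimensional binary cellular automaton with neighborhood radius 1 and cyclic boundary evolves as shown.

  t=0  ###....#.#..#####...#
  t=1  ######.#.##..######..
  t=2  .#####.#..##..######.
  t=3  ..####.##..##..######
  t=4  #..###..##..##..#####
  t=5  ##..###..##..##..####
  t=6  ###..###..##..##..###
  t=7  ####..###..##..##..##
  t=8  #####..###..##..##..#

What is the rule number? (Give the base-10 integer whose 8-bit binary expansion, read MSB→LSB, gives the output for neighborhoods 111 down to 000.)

213

  [7] ### => #  t=0,i=0
  [6] ##. => #  t=0,i=2
  [5] #.# => .  t=0,i=8
  [4] #.. => #  t=0,i=3
  [3] .## => .  t=0,i=12
  [2] .#. => #  t=0,i=7
  [1] ..# => .  t=0,i=6
  [0] ... => #  t=0,i=4
  bits 11010101 = 213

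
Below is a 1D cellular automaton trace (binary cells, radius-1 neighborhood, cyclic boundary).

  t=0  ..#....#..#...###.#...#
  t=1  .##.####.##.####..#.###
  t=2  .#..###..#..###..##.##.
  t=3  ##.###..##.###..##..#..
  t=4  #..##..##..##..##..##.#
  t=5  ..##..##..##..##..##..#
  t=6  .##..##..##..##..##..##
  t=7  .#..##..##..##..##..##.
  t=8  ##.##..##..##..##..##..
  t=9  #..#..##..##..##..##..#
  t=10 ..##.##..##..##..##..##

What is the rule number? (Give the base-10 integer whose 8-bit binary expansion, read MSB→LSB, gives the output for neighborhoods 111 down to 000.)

143

  nb ###: next=#  (t=0,i=15, bit7=1)
  nb ##.: next=.  (t=0,i=16, bit6=0)
  nb #.#: next=.  (t=0,i=17, bit5=0)
  nb #..: next=.  (t=0,i=0, bit4=0)
  nb .##: next=#  (t=0,i=14, bit3=1)
  nb .#.: next=#  (t=0,i=2, bit2=1)
  nb ..#: next=#  (t=0,i=1, bit1=1)
  nb ...: next=#  (t=0,i=4, bit0=1)
  bits 10001111 = 143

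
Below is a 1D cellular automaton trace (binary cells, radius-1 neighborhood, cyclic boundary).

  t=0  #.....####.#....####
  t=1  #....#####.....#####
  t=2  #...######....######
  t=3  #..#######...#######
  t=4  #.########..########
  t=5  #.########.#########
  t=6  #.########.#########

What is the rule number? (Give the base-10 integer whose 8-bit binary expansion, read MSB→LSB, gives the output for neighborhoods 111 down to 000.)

202

  nb ###: next=#  (t=0,i=7, bit7=1)
  nb ##.: next=#  (t=0,i=0, bit6=1)
  nb #.#: next=.  (t=0,i=10, bit5=0)
  nb #..: next=.  (t=0,i=1, bit4=0)
  nb .##: next=#  (t=0,i=6, bit3=1)
  nb .#.: next=.  (t=0,i=11, bit2=0)
  nb ..#: next=#  (t=0,i=5, bit1=1)
  nb ...: next=.  (t=0,i=2, bit0=0)
  bits 11001010 = 202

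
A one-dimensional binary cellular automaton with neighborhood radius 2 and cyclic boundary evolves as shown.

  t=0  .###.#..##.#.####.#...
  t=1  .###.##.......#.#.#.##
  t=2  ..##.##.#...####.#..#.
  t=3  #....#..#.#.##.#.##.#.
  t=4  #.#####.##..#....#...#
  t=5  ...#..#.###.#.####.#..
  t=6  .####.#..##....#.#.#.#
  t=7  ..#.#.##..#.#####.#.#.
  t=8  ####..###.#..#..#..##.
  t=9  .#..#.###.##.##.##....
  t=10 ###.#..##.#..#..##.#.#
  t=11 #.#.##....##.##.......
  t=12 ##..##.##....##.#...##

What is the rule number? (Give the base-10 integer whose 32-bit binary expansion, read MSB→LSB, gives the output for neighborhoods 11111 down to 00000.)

  nb #####: next=.  (t=4,i=4, bit31=0)
  nb ####.: next=.  (t=0,i=15, bit30=0)
  nb ###.#: next=#  (t=0,i=3, bit29=1)
  nb ###..: next=.  (t=8,i=3, bit28=0)
  nb ##.##: next=.  (t=1,i=0, bit27=0)
  nb ##.#.: next=.  (t=0,i=4, bit26=0)
  nb ##..#: next=#  (t=4,i=10, bit25=1)
  nb ##...: next=.  (t=1,i=7, bit24=0)
  nb #.###: next=.  (t=0,i=13, bit23=0)
  nb #.##.: next=#  (t=1,i=5, bit22=1)
  nb #.#.#: next=.  (t=0,i=11, bit21=0)
  nb #.#..: next=#  (t=0,i=5, bit20=1)
  nb #..##: next=.  (t=0,i=7, bit19=0)
  nb #..#.: next=.  (t=2,i=19, bit18=0)
  nb #...#: next=#  (t=2,i=0, bit17=1)
  nb #....: next=#  (t=0,i=20, bit16=1)
  nb .####: next=#  (t=0,i=14, bit15=1)
  nb .###.: next=#  (t=0,i=2, bit14=1)
  nb .##.#: next=.  (t=0,i=9, bit13=0)
  nb .##..: next=#  (t=1,i=6, bit12=1)
  nb .#.##: next=.  (t=0,i=12, bit11=0)
  nb .#.#.: next=#  (t=1,i=15, bit10=1)
  nb .#..#: next=#  (t=0,i=6, bit9=1)
  nb .#...: next=.  (t=0,i=19, bit8=0)
  nb ..###: next=#  (t=0,i=1, bit7=1)
  nb ..##.: next=.  (t=0,i=8, bit6=0)
  nb ..#.#: next=#  (t=1,i=14, bit5=1)
  nb ..#..: next=#  (t=2,i=20, bit4=1)
  nb ...##: next=.  (t=0,i=0, bit3=0)
  nb ...#.: next=#  (t=1,i=13, bit2=1)
  nb ....#: next=#  (t=0,i=21, bit1=1)
  nb .....: next=.  (t=1,i=9, bit0=0)
  bits 00100010010100111101011010110110 = 575919798

575919798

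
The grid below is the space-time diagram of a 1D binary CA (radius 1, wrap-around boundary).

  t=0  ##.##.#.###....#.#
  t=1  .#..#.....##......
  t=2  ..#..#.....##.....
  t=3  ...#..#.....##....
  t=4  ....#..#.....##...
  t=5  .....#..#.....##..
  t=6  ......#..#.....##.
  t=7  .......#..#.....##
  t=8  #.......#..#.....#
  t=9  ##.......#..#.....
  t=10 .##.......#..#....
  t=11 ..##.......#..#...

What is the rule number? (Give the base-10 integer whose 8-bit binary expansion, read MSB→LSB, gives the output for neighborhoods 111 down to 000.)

80

  [7] ### => .  t=0,i=0
  [6] ##. => #  t=0,i=1
  [5] #.# => .  t=0,i=2
  [4] #.. => #  t=0,i=11
  [3] .## => .  t=0,i=3
  [2] .#. => .  t=0,i=6
  [1] ..# => .  t=0,i=14
  [0] ... => .  t=0,i=12
  bits 01010000 = 80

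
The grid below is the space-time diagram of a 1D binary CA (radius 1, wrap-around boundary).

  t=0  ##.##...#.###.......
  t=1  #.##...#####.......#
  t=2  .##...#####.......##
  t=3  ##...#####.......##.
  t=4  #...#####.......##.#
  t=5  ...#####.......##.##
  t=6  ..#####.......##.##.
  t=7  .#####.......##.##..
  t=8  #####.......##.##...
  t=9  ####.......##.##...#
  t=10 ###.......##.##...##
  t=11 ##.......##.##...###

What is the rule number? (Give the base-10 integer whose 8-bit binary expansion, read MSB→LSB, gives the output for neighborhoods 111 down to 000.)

  nb ###: next=#  (t=0,i=11, bit7=1)
  nb ##.: next=.  (t=0,i=1, bit6=0)
  nb #.#: next=#  (t=0,i=2, bit5=1)
  nb #..: next=.  (t=0,i=5, bit4=0)
  nb .##: next=#  (t=0,i=0, bit3=1)
  nb .#.: next=#  (t=0,i=8, bit2=1)
  nb ..#: next=#  (t=0,i=7, bit1=1)
  nb ...: next=.  (t=0,i=6, bit0=0)
  bits 10101110 = 174

174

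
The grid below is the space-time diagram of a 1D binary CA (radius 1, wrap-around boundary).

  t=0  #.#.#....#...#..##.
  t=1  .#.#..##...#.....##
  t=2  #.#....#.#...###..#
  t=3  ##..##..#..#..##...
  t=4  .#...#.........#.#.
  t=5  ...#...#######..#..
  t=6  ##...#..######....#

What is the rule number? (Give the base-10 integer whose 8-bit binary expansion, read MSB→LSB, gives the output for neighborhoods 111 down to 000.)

225

  [7] ### => #  t=2,i=14
  [6] ##. => #  t=0,i=17
  [5] #.# => #  t=0,i=1
  [4] #.. => .  t=0,i=5
  [3] .## => .  t=0,i=16
  [2] .#. => .  t=0,i=0
  [1] ..# => .  t=0,i=8
  [0] ... => #  t=0,i=6
  bits 11100001 = 225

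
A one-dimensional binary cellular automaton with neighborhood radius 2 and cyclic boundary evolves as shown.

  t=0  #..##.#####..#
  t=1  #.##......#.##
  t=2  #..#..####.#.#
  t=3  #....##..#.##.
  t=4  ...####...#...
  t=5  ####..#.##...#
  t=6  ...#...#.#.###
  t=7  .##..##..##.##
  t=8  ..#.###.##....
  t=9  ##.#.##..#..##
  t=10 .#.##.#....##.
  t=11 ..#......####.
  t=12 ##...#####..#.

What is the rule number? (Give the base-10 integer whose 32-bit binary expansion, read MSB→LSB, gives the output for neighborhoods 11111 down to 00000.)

  nb #####: next=.  (t=0,i=8, bit31=0)
  nb ####.: next=.  (t=0,i=9, bit30=0)
  nb ###.#: next=#  (t=1,i=0, bit29=1)
  nb ###..: next=#  (t=0,i=10, bit28=1)
  nb ##.##: next=.  (t=0,i=5, bit27=0)
  nb ##.#.: next=.  (t=2,i=10, bit26=0)
  nb ##..#: next=.  (t=0,i=1, bit25=0)
  nb ##...: next=.  (t=1,i=4, bit24=0)
  nb #.###: next=.  (t=0,i=6, bit23=0)
  nb #.##.: next=.  (t=1,i=2, bit22=0)
  nb #.#.#: next=#  (t=2,i=11, bit21=1)
  nb #.#..: next=.  (t=3,i=0, bit20=0)
  nb #..##: next=#  (t=0,i=2, bit19=1)
  nb #..#.: next=.  (t=2,i=2, bit18=0)
  nb #...#: next=#  (t=4,i=8, bit17=1)
  nb #....: next=.  (t=1,i=5, bit16=0)
  nb .####: next=.  (t=0,i=7, bit15=0)
  nb .###.: next=#  (t=1,i=13, bit14=1)
  nb .##.#: next=.  (t=0,i=4, bit13=0)
  nb .##..: next=#  (t=0,i=0, bit12=1)
  nb .#.##: next=#  (t=1,i=11, bit11=1)
  nb .#.#.: next=.  (t=6,i=8, bit10=0)
  nb .#..#: next=.  (t=2,i=4, bit9=0)
  nb .#...: next=.  (t=3,i=1, bit8=0)
  nb ..###: next=#  (t=2,i=6, bit7=1)
  nb ..##.: next=#  (t=0,i=3, bit6=1)
  nb ..#.#: next=.  (t=1,i=10, bit5=0)
  nb ..#..: next=.  (t=2,i=3, bit4=0)
  nb ...##: next=#  (t=3,i=4, bit3=1)
  nb ...#.: next=#  (t=1,i=9, bit2=1)
  nb ....#: next=#  (t=1,i=8, bit1=1)
  nb .....: next=#  (t=1,i=6, bit0=1)
  bits 00110000001010100101100011001111 = 808081615

808081615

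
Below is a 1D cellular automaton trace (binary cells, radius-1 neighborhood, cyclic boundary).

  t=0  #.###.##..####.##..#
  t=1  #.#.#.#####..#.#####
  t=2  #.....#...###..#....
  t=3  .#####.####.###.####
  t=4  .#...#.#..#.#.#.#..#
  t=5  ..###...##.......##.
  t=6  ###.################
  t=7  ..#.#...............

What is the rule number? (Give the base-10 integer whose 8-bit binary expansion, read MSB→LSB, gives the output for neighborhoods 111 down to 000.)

91

  [7] ### => .  t=0,i=3
  [6] ##. => #  t=0,i=0
  [5] #.# => .  t=0,i=1
  [4] #.. => #  t=0,i=8
  [3] .## => #  t=0,i=2
  [2] .#. => .  t=1,i=2
  [1] ..# => #  t=0,i=9
  [0] ... => #  t=2,i=2
  bits 01011011 = 91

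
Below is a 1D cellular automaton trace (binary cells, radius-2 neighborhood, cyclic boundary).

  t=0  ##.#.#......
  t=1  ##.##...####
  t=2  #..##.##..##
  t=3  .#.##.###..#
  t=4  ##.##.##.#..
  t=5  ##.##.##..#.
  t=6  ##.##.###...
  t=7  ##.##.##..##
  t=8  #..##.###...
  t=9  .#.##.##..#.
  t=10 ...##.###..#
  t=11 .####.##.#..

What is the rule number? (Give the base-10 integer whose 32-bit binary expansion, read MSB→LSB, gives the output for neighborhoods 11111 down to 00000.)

3269621323

  [31] ##### => #  t=1,i=10
  [30] ####. => #  t=1,i=0
  [29] ###.# => .  t=1,i=1
  [28] ###.. => .  t=2,i=0
  [27] ##.## => .  t=1,i=2
  [26] ##.#. => .  t=0,i=2
  [25] ##..# => #  t=2,i=1
  [24] ##... => .  t=1,i=5
  [23] #.### => #  t=3,i=6
  [22] #.##. => #  t=1,i=3
  [21] #.#.# => #  t=0,i=3
  [20] #.#.. => .  t=0,i=5
  [19] #..## => .  t=2,i=2
  [18] #..#. => .  t=3,i=10
  [17] #...# => #  t=1,i=6
  [16] #.... => .  t=0,i=7
  [15] .#### => .  t=1,i=9
  [14] .###. => #  t=2,i=11
  [13] .##.# => #  t=0,i=1
  [12] .##.. => #  t=1,i=4
  [11] .#.## => .  t=3,i=2
  [10] .#.#. => #  t=0,i=4
  [9] .#..# => #  t=4,i=10
  [8] .#... => .  t=0,i=6
  [7] ..### => .  t=1,i=8
  [6] ..##. => #  t=0,i=0
  [5] ..#.# => .  t=3,i=11
  [4] ..#.. => .  t=8,i=0
  [3] ...## => #  t=0,i=11
  [2] ...#. => .  t=8,i=11
  [1] ....# => #  t=0,i=10
  [0] ..... => #  t=0,i=8
  bits 11000010111000100111011001001011 = 3269621323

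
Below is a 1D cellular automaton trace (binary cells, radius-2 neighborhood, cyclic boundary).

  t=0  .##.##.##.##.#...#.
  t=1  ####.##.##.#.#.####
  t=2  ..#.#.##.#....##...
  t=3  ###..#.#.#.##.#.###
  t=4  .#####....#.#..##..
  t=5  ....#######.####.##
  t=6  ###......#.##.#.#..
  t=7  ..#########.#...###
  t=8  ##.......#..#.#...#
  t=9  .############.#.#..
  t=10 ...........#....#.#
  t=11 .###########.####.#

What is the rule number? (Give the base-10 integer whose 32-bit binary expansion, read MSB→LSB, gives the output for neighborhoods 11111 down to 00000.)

1537157751

  ##### -> .   bit 31 = 0  t=1,i=0
  ####. -> #   bit 30 = 1  t=1,i=2
  ###.# -> .   bit 29 = 0  t=1,i=3
  ###.. -> #   bit 28 = 1  t=3,i=2
  ##.## -> #   bit 27 = 1  t=0,i=3
  ##.#. -> .   bit 26 = 0  t=0,i=12
  ##..# -> #   bit 25 = 1  t=3,i=3
  ##... -> #   bit 24 = 1  t=2,i=16
  #.### -> #   bit 23 = 1  t=1,i=15
  #.##. -> .   bit 22 = 0  t=0,i=4
  #.#.# -> .   bit 21 = 0  t=1,i=11
  #.#.. -> #   bit 20 = 1  t=0,i=13
  #..## -> #   bit 19 = 1  t=0,i=0
  #..#. -> #   bit 18 = 1  t=3,i=4
  #...# -> #   bit 17 = 1  t=0,i=15
  #.... -> #   bit 16 = 1  t=2,i=11
  .#### -> .   bit 15 = 0  t=1,i=16
  .###. -> .   bit 14 = 0  t=6,i=1
  .##.# -> #   bit 13 = 1  t=0,i=2
  .##.. -> .   bit 12 = 0  t=2,i=15
  .#.## -> #   bit 11 = 1  t=1,i=14
  .#.#. -> .   bit 10 = 0  t=1,i=12
  .#..# -> #   bit 9 = 1  t=0,i=18
  .#... -> .   bit 8 = 0  t=0,i=14
  ..### -> .   bit 7 = 0  t=4,i=1
  ..##. -> #   bit 6 = 1  t=0,i=1
  ..#.# -> #   bit 5 = 1  t=2,i=2
  ..#.. -> #   bit 4 = 1  t=0,i=17
  ...## -> .   bit 3 = 0  t=2,i=13
  ...#. -> #   bit 2 = 1  t=0,i=16
  ....# -> #   bit 1 = 1  t=2,i=0
  ..... -> #   bit 0 = 1  t=2,i=18
  bits 01011011100111110010101001110111 = 1537157751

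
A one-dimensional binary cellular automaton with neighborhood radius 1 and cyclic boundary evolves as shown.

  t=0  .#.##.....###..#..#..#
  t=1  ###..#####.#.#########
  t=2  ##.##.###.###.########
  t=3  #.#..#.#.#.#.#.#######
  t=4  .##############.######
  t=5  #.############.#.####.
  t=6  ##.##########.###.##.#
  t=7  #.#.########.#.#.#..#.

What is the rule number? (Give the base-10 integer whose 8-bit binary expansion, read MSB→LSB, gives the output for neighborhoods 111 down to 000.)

183

  [7] ### => #  t=0,i=11
  [6] ##. => .  t=0,i=4
  [5] #.# => #  t=0,i=0
  [4] #.. => #  t=0,i=5
  [3] .## => .  t=0,i=3
  [2] .#. => #  t=0,i=1
  [1] ..# => #  t=0,i=9
  [0] ... => #  t=0,i=6
  bits 10110111 = 183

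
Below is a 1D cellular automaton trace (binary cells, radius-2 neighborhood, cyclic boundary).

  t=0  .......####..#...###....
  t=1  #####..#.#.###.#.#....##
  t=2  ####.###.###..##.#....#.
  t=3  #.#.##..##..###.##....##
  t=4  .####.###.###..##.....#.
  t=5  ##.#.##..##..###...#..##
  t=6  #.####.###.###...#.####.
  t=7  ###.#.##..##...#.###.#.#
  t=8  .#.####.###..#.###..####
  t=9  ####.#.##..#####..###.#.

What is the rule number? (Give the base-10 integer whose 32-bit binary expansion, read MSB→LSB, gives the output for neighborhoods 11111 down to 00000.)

  ##### -> #   bit 31 = 1  t=1,i=0
  ####. -> #   bit 30 = 1  t=0,i=9
  ###.# -> .   bit 29 = 0  t=1,i=13
  ###.. -> .   bit 28 = 0  t=0,i=10
  ##.## -> #   bit 27 = 1  t=2,i=4
  ##.#. -> #   bit 26 = 1  t=1,i=14
  ##..# -> #   bit 25 = 1  t=0,i=11
  ##... -> .   bit 24 = 0  t=0,i=20
  #.### -> #   bit 23 = 1  t=1,i=11
  #.##. -> #   bit 22 = 1  t=3,i=4
  #.#.# -> #   bit 21 = 1  t=1,i=9
  #.#.. -> #   bit 20 = 1  t=1,i=17
  #..## -> #   bit 19 = 1  t=2,i=13
  #..#. -> #   bit 18 = 1  t=0,i=12
  #...# -> #   bit 17 = 1  t=0,i=15
  #.... -> .   bit 16 = 0  t=0,i=21
  .#### -> .   bit 15 = 0  t=0,i=8
  .###. -> .   bit 14 = 0  t=0,i=18
  .##.# -> .   bit 13 = 0  t=2,i=15
  .##.. -> .   bit 12 = 0  t=3,i=5
  .#.## -> #   bit 11 = 1  t=1,i=10
  .#.#. -> .   bit 10 = 0  t=1,i=8
  .#..# -> #   bit 9 = 1  t=4,i=23
  .#... -> .   bit 8 = 0  t=0,i=14
  ..### -> #   bit 7 = 1  t=0,i=7
  ..##. -> #   bit 6 = 1  t=2,i=14
  ..#.# -> #   bit 5 = 1  t=1,i=7
  ..#.. -> #   bit 4 = 1  t=0,i=13
  ...## -> .   bit 3 = 0  t=0,i=6
  ...#. -> .   bit 2 = 0  t=2,i=21
  ....# -> .   bit 1 = 0  t=0,i=5
  ..... -> #   bit 0 = 1  t=0,i=0
  bits 11001110111111100000101011110001 = 3472755441

3472755441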